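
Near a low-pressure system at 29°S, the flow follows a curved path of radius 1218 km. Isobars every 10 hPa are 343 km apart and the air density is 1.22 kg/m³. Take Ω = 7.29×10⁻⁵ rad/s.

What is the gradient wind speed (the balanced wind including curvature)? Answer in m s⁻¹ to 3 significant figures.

Coriolis parameter at 29°S:
f = 2Ω sin φ = 2 × 7.29×10⁻⁵ × sin 29° = 7.07×10⁻⁵ s⁻¹
Pressure gradient: |∂P/∂n| = 1000 Pa / 343000 m = 2.92×10⁻³ Pa/m
Geostrophic speed: V_g = |∂P/∂n|/(fρ) = 2.92×10⁻³/(7.07×10⁻⁵ × 1.22) = 33.8 m/s
Around a low, centrifugal force acts outward with Coriolis, so pressure-gradient force balances both:
(1/ρ)|∂P/∂n| = fV + V²/R  →  V² + fR·V − fR·V_g = 0
With fR = 7.07×10⁻⁵ × 1218×10³ m = 86.1 m/s:
V = [−fR + √((fR)² + 4 fR V_g)]/2 = [−86.1 + √(86.1² + 4×86.1×33.8)]/2 = 26 m/s
Subgeostrophic (V < V_g = 33.8 m/s), as expected around a low.

26.0 m s⁻¹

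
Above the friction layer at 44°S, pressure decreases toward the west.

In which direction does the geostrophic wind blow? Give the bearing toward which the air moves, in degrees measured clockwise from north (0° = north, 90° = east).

180°

The pressure-gradient force points toward the west (bearing 270°).
Geostrophic balance: in the Southern Hemisphere the Coriolis force deflects motion to the left, so the geostrophic wind blows 90° to the left of the pressure-gradient force (low pressure on the right).
Rotating 270° by 90° counterclockwise gives 180° — the wind blows toward the south.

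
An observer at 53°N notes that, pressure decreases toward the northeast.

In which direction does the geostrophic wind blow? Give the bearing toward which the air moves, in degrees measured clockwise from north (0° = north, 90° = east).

135°

The pressure-gradient force points toward the northeast (bearing 045°).
Geostrophic balance: in the Northern Hemisphere the Coriolis force deflects motion to the right, so the geostrophic wind blows 90° to the right of the pressure-gradient force (low pressure on the left).
Rotating 045° by 90° clockwise gives 135° — the wind blows toward the southeast.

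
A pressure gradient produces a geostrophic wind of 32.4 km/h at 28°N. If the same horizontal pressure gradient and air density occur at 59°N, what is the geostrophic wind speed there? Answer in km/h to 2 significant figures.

With the same pressure gradient and density, V_g ∝ 1/f ∝ 1/sin φ.
V₂ = V₁ · sin φ₁ / sin φ₂ = 32.4 × sin 28° / sin 59°
V₂ = 32.4 × 0.4695/0.8572 = 18 km/h

18 km/h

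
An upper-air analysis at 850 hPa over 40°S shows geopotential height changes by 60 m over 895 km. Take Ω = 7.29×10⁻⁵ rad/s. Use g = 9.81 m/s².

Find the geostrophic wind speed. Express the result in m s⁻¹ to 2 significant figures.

Coriolis parameter at 40°S:
f = 2Ω sin φ = 2 × 7.29×10⁻⁵ × sin 40° = 9.37×10⁻⁵ s⁻¹
Height gradient: |∂Z/∂n| = 60 m / 895000 m = 6.70×10⁻⁵
On a pressure surface, geostrophic balance gives V_g = (g/f)|∂Z/∂n|:
V_g = 9.81 × 6.70×10⁻⁵ / 9.37×10⁻⁵ = 7.02 m/s

7.0 m s⁻¹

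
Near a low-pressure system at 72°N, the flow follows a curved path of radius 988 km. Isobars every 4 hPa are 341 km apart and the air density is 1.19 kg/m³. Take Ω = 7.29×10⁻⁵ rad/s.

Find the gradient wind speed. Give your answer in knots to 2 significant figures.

Coriolis parameter at 72°N:
f = 2Ω sin φ = 2 × 7.29×10⁻⁵ × sin 72° = 1.39×10⁻⁴ s⁻¹
Pressure gradient: |∂P/∂n| = 400 Pa / 341000 m = 1.17×10⁻³ Pa/m
Geostrophic speed: V_g = |∂P/∂n|/(fρ) = 1.17×10⁻³/(1.39×10⁻⁴ × 1.19) = 7.11 m/s
Around a low, centrifugal force acts outward with Coriolis, so pressure-gradient force balances both:
(1/ρ)|∂P/∂n| = fV + V²/R  →  V² + fR·V − fR·V_g = 0
With fR = 1.39×10⁻⁴ × 988×10³ m = 137 m/s:
V = [−fR + √((fR)² + 4 fR V_g)]/2 = [−137 + √(137² + 4×137×7.11)]/2 = 6.77 m/s
Subgeostrophic (V < V_g = 7.11 m/s), as expected around a low.
Converting: 6.77 m/s × 1.944 = 13 knots

13 knots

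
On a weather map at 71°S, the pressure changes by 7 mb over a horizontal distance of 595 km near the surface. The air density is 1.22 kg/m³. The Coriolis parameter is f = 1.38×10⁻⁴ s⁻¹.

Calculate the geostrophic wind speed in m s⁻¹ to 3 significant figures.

6.99 m s⁻¹

Pressure gradient: |∂P/∂n| = 700 Pa / 595000 m = 1.18×10⁻³ Pa/m
Geostrophic balance (pressure-gradient force = Coriolis force):
V_g = (1/(fρ)) |∂P/∂n| = 1.18×10⁻³ / (1.38×10⁻⁴ × 1.22) = 6.99 m/s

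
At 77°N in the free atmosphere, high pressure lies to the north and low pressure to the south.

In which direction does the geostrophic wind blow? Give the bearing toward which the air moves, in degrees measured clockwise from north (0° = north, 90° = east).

The pressure-gradient force points toward the south (bearing 180°).
Geostrophic balance: in the Northern Hemisphere the Coriolis force deflects motion to the right, so the geostrophic wind blows 90° to the right of the pressure-gradient force (low pressure on the left).
Rotating 180° by 90° clockwise gives 270° — the wind blows toward the west.

270°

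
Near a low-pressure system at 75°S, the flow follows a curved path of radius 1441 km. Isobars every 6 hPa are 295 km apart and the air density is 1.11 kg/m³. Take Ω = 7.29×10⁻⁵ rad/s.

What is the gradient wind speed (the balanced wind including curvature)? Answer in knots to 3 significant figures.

Coriolis parameter at 75°S:
f = 2Ω sin φ = 2 × 7.29×10⁻⁵ × sin 75° = 1.41×10⁻⁴ s⁻¹
Pressure gradient: |∂P/∂n| = 600 Pa / 295000 m = 2.03×10⁻³ Pa/m
Geostrophic speed: V_g = |∂P/∂n|/(fρ) = 2.03×10⁻³/(1.41×10⁻⁴ × 1.11) = 13.0 m/s
Around a low, centrifugal force acts outward with Coriolis, so pressure-gradient force balances both:
(1/ρ)|∂P/∂n| = fV + V²/R  →  V² + fR·V − fR·V_g = 0
With fR = 1.41×10⁻⁴ × 1441×10³ m = 203 m/s:
V = [−fR + √((fR)² + 4 fR V_g)]/2 = [−203 + √(203² + 4×203×13)]/2 = 12.3 m/s
Subgeostrophic (V < V_g = 13 m/s), as expected around a low.
Converting: 12.3 m/s × 1.944 = 23.8 knots

23.8 knots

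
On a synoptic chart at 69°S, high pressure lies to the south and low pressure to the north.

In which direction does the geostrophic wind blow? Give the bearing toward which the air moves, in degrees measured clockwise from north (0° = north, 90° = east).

270°

The pressure-gradient force points toward the north (bearing 000°).
Geostrophic balance: in the Southern Hemisphere the Coriolis force deflects motion to the left, so the geostrophic wind blows 90° to the left of the pressure-gradient force (low pressure on the right).
Rotating 000° by 90° counterclockwise gives 270° — the wind blows toward the west.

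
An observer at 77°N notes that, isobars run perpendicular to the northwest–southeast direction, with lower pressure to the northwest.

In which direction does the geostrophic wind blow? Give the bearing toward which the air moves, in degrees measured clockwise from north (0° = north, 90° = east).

045°

The pressure-gradient force points toward the northwest (bearing 315°).
Geostrophic balance: in the Northern Hemisphere the Coriolis force deflects motion to the right, so the geostrophic wind blows 90° to the right of the pressure-gradient force (low pressure on the left).
Rotating 315° by 90° clockwise gives 045° — the wind blows toward the northeast.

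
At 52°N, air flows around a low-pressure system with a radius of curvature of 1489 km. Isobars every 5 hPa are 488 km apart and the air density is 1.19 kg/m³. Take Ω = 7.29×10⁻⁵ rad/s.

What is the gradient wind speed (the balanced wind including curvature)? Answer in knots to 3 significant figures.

Coriolis parameter at 52°N:
f = 2Ω sin φ = 2 × 7.29×10⁻⁵ × sin 52° = 1.15×10⁻⁴ s⁻¹
Pressure gradient: |∂P/∂n| = 500 Pa / 488000 m = 1.02×10⁻³ Pa/m
Geostrophic speed: V_g = |∂P/∂n|/(fρ) = 1.02×10⁻³/(1.15×10⁻⁴ × 1.19) = 7.49 m/s
Around a low, centrifugal force acts outward with Coriolis, so pressure-gradient force balances both:
(1/ρ)|∂P/∂n| = fV + V²/R  →  V² + fR·V − fR·V_g = 0
With fR = 1.15×10⁻⁴ × 1489×10³ m = 171 m/s:
V = [−fR + √((fR)² + 4 fR V_g)]/2 = [−171 + √(171² + 4×171×7.49)]/2 = 7.19 m/s
Subgeostrophic (V < V_g = 7.49 m/s), as expected around a low.
Converting: 7.19 m/s × 1.944 = 14.0 knots

14.0 knots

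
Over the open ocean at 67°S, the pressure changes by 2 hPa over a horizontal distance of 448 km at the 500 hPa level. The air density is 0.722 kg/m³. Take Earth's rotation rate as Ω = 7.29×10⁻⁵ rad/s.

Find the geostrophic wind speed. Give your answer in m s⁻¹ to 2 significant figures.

Coriolis parameter at 67°S:
f = 2Ω sin φ = 2 × 7.29×10⁻⁵ × sin 67° = 1.34×10⁻⁴ s⁻¹
Pressure gradient: |∂P/∂n| = 200 Pa / 448000 m = 4.46×10⁻⁴ Pa/m
Geostrophic balance (pressure-gradient force = Coriolis force):
V_g = (1/(fρ)) |∂P/∂n| = 4.46×10⁻⁴ / (1.34×10⁻⁴ × 0.722) = 4.61 m/s

4.6 m s⁻¹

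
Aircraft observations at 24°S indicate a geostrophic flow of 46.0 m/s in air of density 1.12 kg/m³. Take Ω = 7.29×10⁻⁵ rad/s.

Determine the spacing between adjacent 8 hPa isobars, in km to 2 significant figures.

260 km

Coriolis parameter at 24°S:
f = 2Ω sin φ = 2 × 7.29×10⁻⁵ × sin 24° = 5.93×10⁻⁵ s⁻¹
Geostrophic balance rearranged: |∂P/∂n| = f ρ V_g
|∂P/∂n| = 5.93×10⁻⁵ × 1.12 × 46.0 = 3.06×10⁻³ Pa/m
Isobar spacing: Δn = ΔP/|∂P/∂n| = 800 Pa / 3.06×10⁻³ Pa/m = 261844 m ≈ 260 km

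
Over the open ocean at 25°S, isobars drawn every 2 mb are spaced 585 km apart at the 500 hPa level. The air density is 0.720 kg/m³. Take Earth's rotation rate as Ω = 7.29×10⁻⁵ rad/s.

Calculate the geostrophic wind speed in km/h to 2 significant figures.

28 km/h

Coriolis parameter at 25°S:
f = 2Ω sin φ = 2 × 7.29×10⁻⁵ × sin 25° = 6.16×10⁻⁵ s⁻¹
Pressure gradient: |∂P/∂n| = 200 Pa / 585000 m = 3.42×10⁻⁴ Pa/m
Geostrophic balance (pressure-gradient force = Coriolis force):
V_g = (1/(fρ)) |∂P/∂n| = 3.42×10⁻⁴ / (6.16×10⁻⁵ × 0.720) = 7.71 m/s
Converting: 7.71 m/s × 3.6 = 28 km/h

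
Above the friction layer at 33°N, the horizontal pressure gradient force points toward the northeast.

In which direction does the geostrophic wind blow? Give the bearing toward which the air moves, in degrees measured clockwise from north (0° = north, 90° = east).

135°

The pressure-gradient force points toward the northeast (bearing 045°).
Geostrophic balance: in the Northern Hemisphere the Coriolis force deflects motion to the right, so the geostrophic wind blows 90° to the right of the pressure-gradient force (low pressure on the left).
Rotating 045° by 90° clockwise gives 135° — the wind blows toward the southeast.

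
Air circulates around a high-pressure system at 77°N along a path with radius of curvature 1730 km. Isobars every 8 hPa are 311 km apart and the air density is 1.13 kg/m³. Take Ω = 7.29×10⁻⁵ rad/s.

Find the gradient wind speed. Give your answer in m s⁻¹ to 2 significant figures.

17 m s⁻¹

Coriolis parameter at 77°N:
f = 2Ω sin φ = 2 × 7.29×10⁻⁵ × sin 77° = 1.42×10⁻⁴ s⁻¹
Pressure gradient: |∂P/∂n| = 800 Pa / 311000 m = 2.57×10⁻³ Pa/m
Geostrophic speed: V_g = |∂P/∂n|/(fρ) = 2.57×10⁻³/(1.42×10⁻⁴ × 1.13) = 16.0 m/s
Around a high, pressure-gradient force acts outward with centrifugal, so Coriolis balances both:
fV = (1/ρ)|∂P/∂n| + V²/R  →  V² − fR·V + fR·V_g = 0
With fR = 1.42×10⁻⁴ × 1730×10³ m = 246 m/s:
V = [fR − √((fR)² − 4 fR V_g)]/2 = [246 − √(246² − 4×246×16)]/2 = 17.2 m/s
Supergeostrophic (V > V_g = 16 m/s), as expected around a high.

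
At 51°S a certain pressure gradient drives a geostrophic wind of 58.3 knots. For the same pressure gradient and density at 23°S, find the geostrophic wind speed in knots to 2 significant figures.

With the same pressure gradient and density, V_g ∝ 1/f ∝ 1/sin φ.
V₂ = V₁ · sin φ₁ / sin φ₂ = 58.3 × sin 51° / sin 23°
V₂ = 58.3 × 0.7771/0.3907 = 120 knots

120 knots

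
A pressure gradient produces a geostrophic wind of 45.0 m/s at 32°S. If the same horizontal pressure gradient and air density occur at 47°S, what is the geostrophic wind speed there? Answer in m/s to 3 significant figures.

32.6 m/s

With the same pressure gradient and density, V_g ∝ 1/f ∝ 1/sin φ.
V₂ = V₁ · sin φ₁ / sin φ₂ = 45.0 × sin 32° / sin 47°
V₂ = 45.0 × 0.5299/0.7314 = 32.6 m/s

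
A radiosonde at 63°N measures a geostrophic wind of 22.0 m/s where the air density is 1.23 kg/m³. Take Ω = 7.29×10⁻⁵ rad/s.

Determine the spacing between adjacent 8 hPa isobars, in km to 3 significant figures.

Coriolis parameter at 63°N:
f = 2Ω sin φ = 2 × 7.29×10⁻⁵ × sin 63° = 1.30×10⁻⁴ s⁻¹
Geostrophic balance rearranged: |∂P/∂n| = f ρ V_g
|∂P/∂n| = 1.30×10⁻⁴ × 1.23 × 22.0 = 3.52×10⁻³ Pa/m
Isobar spacing: Δn = ΔP/|∂P/∂n| = 800 Pa / 3.52×10⁻³ Pa/m = 227575 m ≈ 228 km

228 km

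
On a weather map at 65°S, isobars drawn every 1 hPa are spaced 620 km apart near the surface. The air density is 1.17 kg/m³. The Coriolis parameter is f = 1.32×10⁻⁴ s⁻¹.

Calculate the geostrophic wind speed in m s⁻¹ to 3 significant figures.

Pressure gradient: |∂P/∂n| = 100 Pa / 620000 m = 1.61×10⁻⁴ Pa/m
Geostrophic balance (pressure-gradient force = Coriolis force):
V_g = (1/(fρ)) |∂P/∂n| = 1.61×10⁻⁴ / (1.32×10⁻⁴ × 1.17) = 1.04 m/s

1.04 m s⁻¹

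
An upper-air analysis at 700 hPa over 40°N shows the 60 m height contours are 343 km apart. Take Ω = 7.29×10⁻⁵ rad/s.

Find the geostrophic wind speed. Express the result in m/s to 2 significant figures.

18 m/s

Coriolis parameter at 40°N:
f = 2Ω sin φ = 2 × 7.29×10⁻⁵ × sin 40° = 9.37×10⁻⁵ s⁻¹
Height gradient: |∂Z/∂n| = 60 m / 343000 m = 1.75×10⁻⁴
On a pressure surface, geostrophic balance gives V_g = (g/f)|∂Z/∂n|:
V_g = 9.81 × 1.75×10⁻⁴ / 9.37×10⁻⁵ = 18.3 m/s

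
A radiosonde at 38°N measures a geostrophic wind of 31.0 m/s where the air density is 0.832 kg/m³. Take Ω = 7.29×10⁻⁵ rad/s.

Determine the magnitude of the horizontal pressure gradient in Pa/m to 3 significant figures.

Coriolis parameter at 38°N:
f = 2Ω sin φ = 2 × 7.29×10⁻⁵ × sin 38° = 8.98×10⁻⁵ s⁻¹
Geostrophic balance rearranged: |∂P/∂n| = f ρ V_g
|∂P/∂n| = 8.98×10⁻⁵ × 0.832 × 31.0 = 2.32×10⁻³ Pa/m

2.32×10⁻³ Pa/m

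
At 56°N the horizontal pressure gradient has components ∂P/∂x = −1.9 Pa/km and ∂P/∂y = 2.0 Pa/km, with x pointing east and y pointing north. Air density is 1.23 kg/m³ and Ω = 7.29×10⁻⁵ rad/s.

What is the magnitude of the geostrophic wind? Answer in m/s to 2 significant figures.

19 m/s

Coriolis parameter at 56°N:
f = 2Ω sin φ = 2 × 7.29×10⁻⁵ × sin 56° = 1.21×10⁻⁴ s⁻¹
Component geostrophic relations (x east, y north):
u_g = −(1/(fρ)) ∂P/∂y,  v_g = (1/(fρ)) ∂P/∂x
u_g = −(2.0×10⁻³)/(1.21×10⁻⁴ × 1.23) = −13.5 m/s;  v_g = (−1.9×10⁻³)/(1.21×10⁻⁴ × 1.23) = −12.8 m/s
|V_g| = √(u_g² + v_g²) = 18.6 m/s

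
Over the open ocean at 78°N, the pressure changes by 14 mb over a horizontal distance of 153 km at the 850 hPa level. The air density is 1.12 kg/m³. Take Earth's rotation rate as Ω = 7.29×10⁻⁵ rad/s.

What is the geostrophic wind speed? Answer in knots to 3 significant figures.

111 knots

Coriolis parameter at 78°N:
f = 2Ω sin φ = 2 × 7.29×10⁻⁵ × sin 78° = 1.43×10⁻⁴ s⁻¹
Pressure gradient: |∂P/∂n| = 1400 Pa / 153000 m = 9.15×10⁻³ Pa/m
Geostrophic balance (pressure-gradient force = Coriolis force):
V_g = (1/(fρ)) |∂P/∂n| = 9.15×10⁻³ / (1.43×10⁻⁴ × 1.12) = 57.3 m/s
Converting: 57.3 m/s × 1.944 = 111 knots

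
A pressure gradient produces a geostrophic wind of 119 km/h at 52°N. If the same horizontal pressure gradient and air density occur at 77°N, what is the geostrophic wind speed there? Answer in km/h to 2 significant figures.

With the same pressure gradient and density, V_g ∝ 1/f ∝ 1/sin φ.
V₂ = V₁ · sin φ₁ / sin φ₂ = 119 × sin 52° / sin 77°
V₂ = 119 × 0.7880/0.9744 = 96 km/h

96 km/h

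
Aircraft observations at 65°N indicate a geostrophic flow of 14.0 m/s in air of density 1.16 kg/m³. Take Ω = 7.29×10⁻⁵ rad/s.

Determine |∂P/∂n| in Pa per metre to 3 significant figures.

Coriolis parameter at 65°N:
f = 2Ω sin φ = 2 × 7.29×10⁻⁵ × sin 65° = 1.32×10⁻⁴ s⁻¹
Geostrophic balance rearranged: |∂P/∂n| = f ρ V_g
|∂P/∂n| = 1.32×10⁻⁴ × 1.16 × 14.0 = 2.15×10⁻³ Pa/m

2.15×10⁻³ Pa/m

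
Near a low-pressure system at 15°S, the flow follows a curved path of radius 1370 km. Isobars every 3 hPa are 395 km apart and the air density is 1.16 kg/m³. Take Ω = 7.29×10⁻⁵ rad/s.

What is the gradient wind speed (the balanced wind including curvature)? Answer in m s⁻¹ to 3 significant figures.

Coriolis parameter at 15°S:
f = 2Ω sin φ = 2 × 7.29×10⁻⁵ × sin 15° = 3.77×10⁻⁵ s⁻¹
Pressure gradient: |∂P/∂n| = 300 Pa / 395000 m = 7.59×10⁻⁴ Pa/m
Geostrophic speed: V_g = |∂P/∂n|/(fρ) = 7.59×10⁻⁴/(3.77×10⁻⁵ × 1.16) = 17.4 m/s
Around a low, centrifugal force acts outward with Coriolis, so pressure-gradient force balances both:
(1/ρ)|∂P/∂n| = fV + V²/R  →  V² + fR·V − fR·V_g = 0
With fR = 3.77×10⁻⁵ × 1370×10³ m = 51.7 m/s:
V = [−fR + √((fR)² + 4 fR V_g)]/2 = [−51.7 + √(51.7² + 4×51.7×17.4)]/2 = 13.7 m/s
Subgeostrophic (V < V_g = 17.4 m/s), as expected around a low.

13.7 m s⁻¹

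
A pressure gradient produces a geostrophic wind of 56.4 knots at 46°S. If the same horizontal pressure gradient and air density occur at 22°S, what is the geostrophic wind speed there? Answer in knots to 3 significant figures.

With the same pressure gradient and density, V_g ∝ 1/f ∝ 1/sin φ.
V₂ = V₁ · sin φ₁ / sin φ₂ = 56.4 × sin 46° / sin 22°
V₂ = 56.4 × 0.7193/0.3746 = 108 knots

108 knots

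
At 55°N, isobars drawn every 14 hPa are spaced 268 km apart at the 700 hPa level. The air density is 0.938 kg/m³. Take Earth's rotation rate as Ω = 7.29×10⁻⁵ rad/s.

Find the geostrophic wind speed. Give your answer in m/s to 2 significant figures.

47 m/s

Coriolis parameter at 55°N:
f = 2Ω sin φ = 2 × 7.29×10⁻⁵ × sin 55° = 1.19×10⁻⁴ s⁻¹
Pressure gradient: |∂P/∂n| = 1400 Pa / 268000 m = 5.22×10⁻³ Pa/m
Geostrophic balance (pressure-gradient force = Coriolis force):
V_g = (1/(fρ)) |∂P/∂n| = 5.22×10⁻³ / (1.19×10⁻⁴ × 0.938) = 46.6 m/s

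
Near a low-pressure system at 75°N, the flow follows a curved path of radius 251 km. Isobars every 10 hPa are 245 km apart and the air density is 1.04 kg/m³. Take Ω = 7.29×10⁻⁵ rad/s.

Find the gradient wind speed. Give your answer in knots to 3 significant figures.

35.7 knots

Coriolis parameter at 75°N:
f = 2Ω sin φ = 2 × 7.29×10⁻⁵ × sin 75° = 1.41×10⁻⁴ s⁻¹
Pressure gradient: |∂P/∂n| = 1000 Pa / 245000 m = 4.08×10⁻³ Pa/m
Geostrophic speed: V_g = |∂P/∂n|/(fρ) = 4.08×10⁻³/(1.41×10⁻⁴ × 1.04) = 27.9 m/s
Around a low, centrifugal force acts outward with Coriolis, so pressure-gradient force balances both:
(1/ρ)|∂P/∂n| = fV + V²/R  →  V² + fR·V − fR·V_g = 0
With fR = 1.41×10⁻⁴ × 251×10³ m = 35.3 m/s:
V = [−fR + √((fR)² + 4 fR V_g)]/2 = [−35.3 + √(35.3² + 4×35.3×27.9)]/2 = 18.3 m/s
Subgeostrophic (V < V_g = 27.9 m/s), as expected around a low.
Converting: 18.3 m/s × 1.944 = 35.7 knots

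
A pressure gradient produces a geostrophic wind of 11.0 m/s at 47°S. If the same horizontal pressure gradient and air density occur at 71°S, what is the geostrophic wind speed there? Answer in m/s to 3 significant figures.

With the same pressure gradient and density, V_g ∝ 1/f ∝ 1/sin φ.
V₂ = V₁ · sin φ₁ / sin φ₂ = 11.0 × sin 47° / sin 71°
V₂ = 11.0 × 0.7314/0.9455 = 8.51 m/s

8.51 m/s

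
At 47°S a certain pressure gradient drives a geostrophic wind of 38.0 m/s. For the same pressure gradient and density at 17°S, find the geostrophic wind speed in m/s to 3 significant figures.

With the same pressure gradient and density, V_g ∝ 1/f ∝ 1/sin φ.
V₂ = V₁ · sin φ₁ / sin φ₂ = 38.0 × sin 47° / sin 17°
V₂ = 38.0 × 0.7314/0.2924 = 95.1 m/s

95.1 m/s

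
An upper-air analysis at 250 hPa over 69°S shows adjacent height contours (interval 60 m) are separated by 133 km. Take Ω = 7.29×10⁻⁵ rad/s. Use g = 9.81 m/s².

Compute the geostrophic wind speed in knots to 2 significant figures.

Coriolis parameter at 69°S:
f = 2Ω sin φ = 2 × 7.29×10⁻⁵ × sin 69° = 1.36×10⁻⁴ s⁻¹
Height gradient: |∂Z/∂n| = 60 m / 133000 m = 4.51×10⁻⁴
On a pressure surface, geostrophic balance gives V_g = (g/f)|∂Z/∂n|:
V_g = 9.81 × 4.51×10⁻⁴ / 1.36×10⁻⁴ = 32.5 m/s
Converting: 32.5 m/s × 1.944 = 63 knots

63 knots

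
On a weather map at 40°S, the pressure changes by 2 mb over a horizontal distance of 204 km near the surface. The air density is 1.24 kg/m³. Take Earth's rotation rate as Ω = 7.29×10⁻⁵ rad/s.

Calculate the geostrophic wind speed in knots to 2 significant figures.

16 knots

Coriolis parameter at 40°S:
f = 2Ω sin φ = 2 × 7.29×10⁻⁵ × sin 40° = 9.37×10⁻⁵ s⁻¹
Pressure gradient: |∂P/∂n| = 200 Pa / 204000 m = 9.80×10⁻⁴ Pa/m
Geostrophic balance (pressure-gradient force = Coriolis force):
V_g = (1/(fρ)) |∂P/∂n| = 9.80×10⁻⁴ / (9.37×10⁻⁵ × 1.24) = 8.44 m/s
Converting: 8.44 m/s × 1.944 = 16 knots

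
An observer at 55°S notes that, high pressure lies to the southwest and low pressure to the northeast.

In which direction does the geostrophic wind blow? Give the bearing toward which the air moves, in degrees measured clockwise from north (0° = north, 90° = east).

The pressure-gradient force points toward the northeast (bearing 045°).
Geostrophic balance: in the Southern Hemisphere the Coriolis force deflects motion to the left, so the geostrophic wind blows 90° to the left of the pressure-gradient force (low pressure on the right).
Rotating 045° by 90° counterclockwise gives 315° — the wind blows toward the northwest.

315°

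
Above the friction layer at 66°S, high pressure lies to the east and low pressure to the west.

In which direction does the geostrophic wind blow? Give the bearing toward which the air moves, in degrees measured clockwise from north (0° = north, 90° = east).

180°

The pressure-gradient force points toward the west (bearing 270°).
Geostrophic balance: in the Southern Hemisphere the Coriolis force deflects motion to the left, so the geostrophic wind blows 90° to the left of the pressure-gradient force (low pressure on the right).
Rotating 270° by 90° counterclockwise gives 180° — the wind blows toward the south.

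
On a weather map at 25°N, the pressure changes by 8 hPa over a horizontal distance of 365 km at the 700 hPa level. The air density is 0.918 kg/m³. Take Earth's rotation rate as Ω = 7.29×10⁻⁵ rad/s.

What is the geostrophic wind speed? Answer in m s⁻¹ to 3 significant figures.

38.7 m s⁻¹

Coriolis parameter at 25°N:
f = 2Ω sin φ = 2 × 7.29×10⁻⁵ × sin 25° = 6.16×10⁻⁵ s⁻¹
Pressure gradient: |∂P/∂n| = 800 Pa / 365000 m = 2.19×10⁻³ Pa/m
Geostrophic balance (pressure-gradient force = Coriolis force):
V_g = (1/(fρ)) |∂P/∂n| = 2.19×10⁻³ / (6.16×10⁻⁵ × 0.918) = 38.7 m/s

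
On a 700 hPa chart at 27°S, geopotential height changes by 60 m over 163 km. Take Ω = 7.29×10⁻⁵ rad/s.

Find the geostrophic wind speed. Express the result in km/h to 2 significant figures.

Coriolis parameter at 27°S:
f = 2Ω sin φ = 2 × 7.29×10⁻⁵ × sin 27° = 6.62×10⁻⁵ s⁻¹
Height gradient: |∂Z/∂n| = 60 m / 163000 m = 3.68×10⁻⁴
On a pressure surface, geostrophic balance gives V_g = (g/f)|∂Z/∂n|:
V_g = 9.81 × 3.68×10⁻⁴ / 6.62×10⁻⁵ = 54.6 m/s
Converting: 54.6 m/s × 3.6 = 200 km/h

200 km/h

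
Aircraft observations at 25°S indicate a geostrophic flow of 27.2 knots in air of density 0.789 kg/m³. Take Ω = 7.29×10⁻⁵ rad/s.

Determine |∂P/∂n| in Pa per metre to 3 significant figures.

6.80×10⁻⁴ Pa/m

Coriolis parameter at 25°S:
f = 2Ω sin φ = 2 × 7.29×10⁻⁵ × sin 25° = 6.16×10⁻⁵ s⁻¹
Wind speed in SI: 27.2 knots = 14.0 m/s
Geostrophic balance rearranged: |∂P/∂n| = f ρ V_g
|∂P/∂n| = 6.16×10⁻⁵ × 0.789 × 14.0 = 6.80×10⁻⁴ Pa/m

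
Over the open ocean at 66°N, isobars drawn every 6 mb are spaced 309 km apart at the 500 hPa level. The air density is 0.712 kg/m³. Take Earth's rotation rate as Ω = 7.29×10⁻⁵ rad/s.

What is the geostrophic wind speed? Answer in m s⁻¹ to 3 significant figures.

Coriolis parameter at 66°N:
f = 2Ω sin φ = 2 × 7.29×10⁻⁵ × sin 66° = 1.33×10⁻⁴ s⁻¹
Pressure gradient: |∂P/∂n| = 600 Pa / 309000 m = 1.94×10⁻³ Pa/m
Geostrophic balance (pressure-gradient force = Coriolis force):
V_g = (1/(fρ)) |∂P/∂n| = 1.94×10⁻³ / (1.33×10⁻⁴ × 0.712) = 20.5 m/s

20.5 m s⁻¹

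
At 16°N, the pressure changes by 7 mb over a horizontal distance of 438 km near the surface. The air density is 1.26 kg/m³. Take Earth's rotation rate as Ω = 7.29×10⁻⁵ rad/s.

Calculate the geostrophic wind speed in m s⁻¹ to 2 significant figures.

32 m s⁻¹

Coriolis parameter at 16°N:
f = 2Ω sin φ = 2 × 7.29×10⁻⁵ × sin 16° = 4.02×10⁻⁵ s⁻¹
Pressure gradient: |∂P/∂n| = 700 Pa / 438000 m = 1.60×10⁻³ Pa/m
Geostrophic balance (pressure-gradient force = Coriolis force):
V_g = (1/(fρ)) |∂P/∂n| = 1.60×10⁻³ / (4.02×10⁻⁵ × 1.26) = 31.6 m/s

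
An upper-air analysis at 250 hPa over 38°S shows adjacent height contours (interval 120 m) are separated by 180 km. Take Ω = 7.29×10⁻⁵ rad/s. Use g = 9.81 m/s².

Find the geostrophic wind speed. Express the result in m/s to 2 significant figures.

Coriolis parameter at 38°S:
f = 2Ω sin φ = 2 × 7.29×10⁻⁵ × sin 38° = 8.98×10⁻⁵ s⁻¹
Height gradient: |∂Z/∂n| = 120 m / 180000 m = 6.67×10⁻⁴
On a pressure surface, geostrophic balance gives V_g = (g/f)|∂Z/∂n|:
V_g = 9.81 × 6.67×10⁻⁴ / 8.98×10⁻⁵ = 72.9 m/s

73 m/s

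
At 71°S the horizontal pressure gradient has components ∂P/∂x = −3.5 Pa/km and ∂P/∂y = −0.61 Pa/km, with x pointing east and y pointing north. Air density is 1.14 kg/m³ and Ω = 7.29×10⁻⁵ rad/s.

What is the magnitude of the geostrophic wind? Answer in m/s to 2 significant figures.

Coriolis parameter at 71°S:
f = 2Ω sin φ = 2 × 7.29×10⁻⁵ × sin 71° = 1.38×10⁻⁴ s⁻¹
In the Southern Hemisphere f is negative: f = −1.38×10⁻⁴ s⁻¹.
Component geostrophic relations (x east, y north):
u_g = −(1/(fρ)) ∂P/∂y,  v_g = (1/(fρ)) ∂P/∂x
u_g = −(−0.61×10⁻³)/(−1.38×10⁻⁴ × 1.14) = −3.88 m/s;  v_g = (−3.5×10⁻³)/(−1.38×10⁻⁴ × 1.14) = 22.3 m/s
|V_g| = √(u_g² + v_g²) = 22.6 m/s

23 m/s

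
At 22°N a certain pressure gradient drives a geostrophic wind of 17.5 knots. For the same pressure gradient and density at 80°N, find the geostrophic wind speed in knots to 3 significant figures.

6.66 knots

With the same pressure gradient and density, V_g ∝ 1/f ∝ 1/sin φ.
V₂ = V₁ · sin φ₁ / sin φ₂ = 17.5 × sin 22° / sin 80°
V₂ = 17.5 × 0.3746/0.9848 = 6.66 knots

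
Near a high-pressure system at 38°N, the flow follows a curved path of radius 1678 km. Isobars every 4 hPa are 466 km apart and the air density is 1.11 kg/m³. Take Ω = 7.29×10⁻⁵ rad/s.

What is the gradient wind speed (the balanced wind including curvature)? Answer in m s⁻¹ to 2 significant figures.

9.2 m s⁻¹

Coriolis parameter at 38°N:
f = 2Ω sin φ = 2 × 7.29×10⁻⁵ × sin 38° = 8.98×10⁻⁵ s⁻¹
Pressure gradient: |∂P/∂n| = 400 Pa / 466000 m = 8.58×10⁻⁴ Pa/m
Geostrophic speed: V_g = |∂P/∂n|/(fρ) = 8.58×10⁻⁴/(8.98×10⁻⁵ × 1.11) = 8.61 m/s
Around a high, pressure-gradient force acts outward with centrifugal, so Coriolis balances both:
fV = (1/ρ)|∂P/∂n| + V²/R  →  V² − fR·V + fR·V_g = 0
With fR = 8.98×10⁻⁵ × 1678×10³ m = 151 m/s:
V = [fR − √((fR)² − 4 fR V_g)]/2 = [151 − √(151² − 4×151×8.61)]/2 = 9.17 m/s
Supergeostrophic (V > V_g = 8.61 m/s), as expected around a high.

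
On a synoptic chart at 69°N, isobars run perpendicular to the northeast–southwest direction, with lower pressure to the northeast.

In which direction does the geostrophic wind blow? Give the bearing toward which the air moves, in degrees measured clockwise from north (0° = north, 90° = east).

The pressure-gradient force points toward the northeast (bearing 045°).
Geostrophic balance: in the Northern Hemisphere the Coriolis force deflects motion to the right, so the geostrophic wind blows 90° to the right of the pressure-gradient force (low pressure on the left).
Rotating 045° by 90° clockwise gives 135° — the wind blows toward the southeast.

135°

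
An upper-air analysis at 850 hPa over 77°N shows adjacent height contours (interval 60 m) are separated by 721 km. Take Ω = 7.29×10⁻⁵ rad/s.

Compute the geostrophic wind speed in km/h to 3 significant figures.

Coriolis parameter at 77°N:
f = 2Ω sin φ = 2 × 7.29×10⁻⁵ × sin 77° = 1.42×10⁻⁴ s⁻¹
Height gradient: |∂Z/∂n| = 60 m / 721000 m = 8.32×10⁻⁵
On a pressure surface, geostrophic balance gives V_g = (g/f)|∂Z/∂n|:
V_g = 9.81 × 8.32×10⁻⁵ / 1.42×10⁻⁴ = 5.75 m/s
Converting: 5.75 m/s × 3.6 = 20.7 km/h

20.7 km/h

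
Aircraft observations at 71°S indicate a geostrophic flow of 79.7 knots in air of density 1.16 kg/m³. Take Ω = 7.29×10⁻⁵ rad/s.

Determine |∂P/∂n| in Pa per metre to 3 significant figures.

Coriolis parameter at 71°S:
f = 2Ω sin φ = 2 × 7.29×10⁻⁵ × sin 71° = 1.38×10⁻⁴ s⁻¹
Wind speed in SI: 79.7 knots = 41.0 m/s
Geostrophic balance rearranged: |∂P/∂n| = f ρ V_g
|∂P/∂n| = 1.38×10⁻⁴ × 1.16 × 41.0 = 6.56×10⁻³ Pa/m

6.56×10⁻³ Pa/m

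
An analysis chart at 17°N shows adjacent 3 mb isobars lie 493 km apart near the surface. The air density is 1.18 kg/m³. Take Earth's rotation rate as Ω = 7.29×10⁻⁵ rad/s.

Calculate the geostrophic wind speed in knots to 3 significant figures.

23.5 knots

Coriolis parameter at 17°N:
f = 2Ω sin φ = 2 × 7.29×10⁻⁵ × sin 17° = 4.26×10⁻⁵ s⁻¹
Pressure gradient: |∂P/∂n| = 300 Pa / 493000 m = 6.09×10⁻⁴ Pa/m
Geostrophic balance (pressure-gradient force = Coriolis force):
V_g = (1/(fρ)) |∂P/∂n| = 6.09×10⁻⁴ / (4.26×10⁻⁵ × 1.18) = 12.1 m/s
Converting: 12.1 m/s × 1.944 = 23.5 knots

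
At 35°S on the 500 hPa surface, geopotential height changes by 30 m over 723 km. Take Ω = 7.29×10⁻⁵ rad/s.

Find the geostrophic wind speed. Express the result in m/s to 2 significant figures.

Coriolis parameter at 35°S:
f = 2Ω sin φ = 2 × 7.29×10⁻⁵ × sin 35° = 8.36×10⁻⁵ s⁻¹
Height gradient: |∂Z/∂n| = 30 m / 723000 m = 4.15×10⁻⁵
On a pressure surface, geostrophic balance gives V_g = (g/f)|∂Z/∂n|:
V_g = 9.81 × 4.15×10⁻⁵ / 8.36×10⁻⁵ = 4.87 m/s

4.9 m/s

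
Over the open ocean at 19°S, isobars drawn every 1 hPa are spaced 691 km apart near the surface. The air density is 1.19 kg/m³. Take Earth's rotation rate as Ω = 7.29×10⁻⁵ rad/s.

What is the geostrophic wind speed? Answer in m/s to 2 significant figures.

2.6 m/s

Coriolis parameter at 19°S:
f = 2Ω sin φ = 2 × 7.29×10⁻⁵ × sin 19° = 4.75×10⁻⁵ s⁻¹
Pressure gradient: |∂P/∂n| = 100 Pa / 691000 m = 1.45×10⁻⁴ Pa/m
Geostrophic balance (pressure-gradient force = Coriolis force):
V_g = (1/(fρ)) |∂P/∂n| = 1.45×10⁻⁴ / (4.75×10⁻⁵ × 1.19) = 2.56 m/s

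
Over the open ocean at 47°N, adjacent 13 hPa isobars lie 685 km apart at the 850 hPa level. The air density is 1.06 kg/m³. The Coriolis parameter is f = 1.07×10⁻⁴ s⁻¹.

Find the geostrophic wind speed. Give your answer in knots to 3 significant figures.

32.5 knots

Pressure gradient: |∂P/∂n| = 1300 Pa / 685000 m = 1.90×10⁻³ Pa/m
Geostrophic balance (pressure-gradient force = Coriolis force):
V_g = (1/(fρ)) |∂P/∂n| = 1.90×10⁻³ / (1.07×10⁻⁴ × 1.06) = 16.7 m/s
Converting: 16.7 m/s × 1.944 = 32.5 knots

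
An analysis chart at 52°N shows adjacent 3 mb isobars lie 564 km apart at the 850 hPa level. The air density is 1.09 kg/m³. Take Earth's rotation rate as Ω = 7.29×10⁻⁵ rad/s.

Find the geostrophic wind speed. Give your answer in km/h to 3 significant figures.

Coriolis parameter at 52°N:
f = 2Ω sin φ = 2 × 7.29×10⁻⁵ × sin 52° = 1.15×10⁻⁴ s⁻¹
Pressure gradient: |∂P/∂n| = 300 Pa / 564000 m = 5.32×10⁻⁴ Pa/m
Geostrophic balance (pressure-gradient force = Coriolis force):
V_g = (1/(fρ)) |∂P/∂n| = 5.32×10⁻⁴ / (1.15×10⁻⁴ × 1.09) = 4.25 m/s
Converting: 4.25 m/s × 3.6 = 15.3 km/h

15.3 km/h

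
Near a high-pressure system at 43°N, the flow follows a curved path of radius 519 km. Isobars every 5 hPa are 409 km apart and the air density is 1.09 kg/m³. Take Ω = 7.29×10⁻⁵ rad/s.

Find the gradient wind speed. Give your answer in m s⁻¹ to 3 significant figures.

16.7 m s⁻¹

Coriolis parameter at 43°N:
f = 2Ω sin φ = 2 × 7.29×10⁻⁵ × sin 43° = 9.94×10⁻⁵ s⁻¹
Pressure gradient: |∂P/∂n| = 500 Pa / 409000 m = 1.22×10⁻³ Pa/m
Geostrophic speed: V_g = |∂P/∂n|/(fρ) = 1.22×10⁻³/(9.94×10⁻⁵ × 1.09) = 11.3 m/s
Around a high, pressure-gradient force acts outward with centrifugal, so Coriolis balances both:
fV = (1/ρ)|∂P/∂n| + V²/R  →  V² − fR·V + fR·V_g = 0
With fR = 9.94×10⁻⁵ × 519×10³ m = 51.6 m/s:
V = [fR − √((fR)² − 4 fR V_g)]/2 = [51.6 − √(51.6² − 4×51.6×11.3)]/2 = 16.7 m/s
Supergeostrophic (V > V_g = 11.3 m/s), as expected around a high.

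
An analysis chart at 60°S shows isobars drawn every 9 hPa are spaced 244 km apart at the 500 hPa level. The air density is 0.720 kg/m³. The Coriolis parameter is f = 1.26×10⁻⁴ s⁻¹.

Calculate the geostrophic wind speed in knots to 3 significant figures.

79.0 knots

Pressure gradient: |∂P/∂n| = 900 Pa / 244000 m = 3.69×10⁻³ Pa/m
Geostrophic balance (pressure-gradient force = Coriolis force):
V_g = (1/(fρ)) |∂P/∂n| = 3.69×10⁻³ / (1.26×10⁻⁴ × 0.720) = 40.7 m/s
Converting: 40.7 m/s × 1.944 = 79.0 knots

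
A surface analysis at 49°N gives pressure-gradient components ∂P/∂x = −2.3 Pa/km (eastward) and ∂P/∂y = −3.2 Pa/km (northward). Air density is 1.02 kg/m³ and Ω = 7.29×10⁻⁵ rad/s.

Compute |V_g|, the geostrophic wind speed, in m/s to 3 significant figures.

35.1 m/s

Coriolis parameter at 49°N:
f = 2Ω sin φ = 2 × 7.29×10⁻⁵ × sin 49° = 1.10×10⁻⁴ s⁻¹
Component geostrophic relations (x east, y north):
u_g = −(1/(fρ)) ∂P/∂y,  v_g = (1/(fρ)) ∂P/∂x
u_g = −(−3.2×10⁻³)/(1.10×10⁻⁴ × 1.02) = 28.5 m/s;  v_g = (−2.3×10⁻³)/(1.10×10⁻⁴ × 1.02) = −20.5 m/s
|V_g| = √(u_g² + v_g²) = 35.1 m/s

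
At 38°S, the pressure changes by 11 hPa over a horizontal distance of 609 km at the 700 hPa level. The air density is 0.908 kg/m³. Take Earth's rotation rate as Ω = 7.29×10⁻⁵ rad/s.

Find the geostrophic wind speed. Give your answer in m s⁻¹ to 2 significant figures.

Coriolis parameter at 38°S:
f = 2Ω sin φ = 2 × 7.29×10⁻⁵ × sin 38° = 8.98×10⁻⁵ s⁻¹
Pressure gradient: |∂P/∂n| = 1100 Pa / 609000 m = 1.81×10⁻³ Pa/m
Geostrophic balance (pressure-gradient force = Coriolis force):
V_g = (1/(fρ)) |∂P/∂n| = 1.81×10⁻³ / (8.98×10⁻⁵ × 0.908) = 22.2 m/s

22 m s⁻¹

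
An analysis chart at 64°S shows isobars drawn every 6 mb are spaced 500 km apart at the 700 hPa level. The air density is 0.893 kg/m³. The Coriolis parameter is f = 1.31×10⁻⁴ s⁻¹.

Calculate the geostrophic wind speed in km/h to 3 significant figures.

Pressure gradient: |∂P/∂n| = 600 Pa / 500000 m = 1.20×10⁻³ Pa/m
Geostrophic balance (pressure-gradient force = Coriolis force):
V_g = (1/(fρ)) |∂P/∂n| = 1.20×10⁻³ / (1.31×10⁻⁴ × 0.893) = 10.3 m/s
Converting: 10.3 m/s × 3.6 = 36.9 km/h

36.9 km/h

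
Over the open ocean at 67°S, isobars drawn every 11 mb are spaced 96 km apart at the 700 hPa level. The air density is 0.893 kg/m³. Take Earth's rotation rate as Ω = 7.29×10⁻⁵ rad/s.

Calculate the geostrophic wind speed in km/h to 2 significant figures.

340 km/h

Coriolis parameter at 67°S:
f = 2Ω sin φ = 2 × 7.29×10⁻⁵ × sin 67° = 1.34×10⁻⁴ s⁻¹
Pressure gradient: |∂P/∂n| = 1100 Pa / 96000 m = 1.15×10⁻² Pa/m
Geostrophic balance (pressure-gradient force = Coriolis force):
V_g = (1/(fρ)) |∂P/∂n| = 1.15×10⁻² / (1.34×10⁻⁴ × 0.893) = 95.6 m/s
Converting: 95.6 m/s × 3.6 = 340 km/h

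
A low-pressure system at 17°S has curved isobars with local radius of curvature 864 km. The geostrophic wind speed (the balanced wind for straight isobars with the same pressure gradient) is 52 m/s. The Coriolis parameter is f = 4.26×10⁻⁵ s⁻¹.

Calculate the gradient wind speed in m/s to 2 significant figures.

29 m/s

Around a low, centrifugal force acts outward with Coriolis, so pressure-gradient force balances both:
(1/ρ)|∂P/∂n| = fV + V²/R  →  V² + fR·V − fR·V_g = 0
With fR = 4.26×10⁻⁵ × 864×10³ m = 36.8 m/s:
V = [−fR + √((fR)² + 4 fR V_g)]/2 = [−36.8 + √(36.8² + 4×36.8×52)]/2 = 29.1 m/s
Subgeostrophic (V < V_g = 52 m/s), as expected around a low.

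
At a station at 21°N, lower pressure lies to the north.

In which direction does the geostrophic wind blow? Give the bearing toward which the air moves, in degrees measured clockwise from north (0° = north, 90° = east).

The pressure-gradient force points toward the north (bearing 000°).
Geostrophic balance: in the Northern Hemisphere the Coriolis force deflects motion to the right, so the geostrophic wind blows 90° to the right of the pressure-gradient force (low pressure on the left).
Rotating 000° by 90° clockwise gives 090° — the wind blows toward the east.

090°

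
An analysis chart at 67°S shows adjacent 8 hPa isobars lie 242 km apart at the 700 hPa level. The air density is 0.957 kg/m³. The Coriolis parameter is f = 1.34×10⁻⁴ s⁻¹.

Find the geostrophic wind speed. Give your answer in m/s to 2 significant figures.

Pressure gradient: |∂P/∂n| = 800 Pa / 242000 m = 3.31×10⁻³ Pa/m
Geostrophic balance (pressure-gradient force = Coriolis force):
V_g = (1/(fρ)) |∂P/∂n| = 3.31×10⁻³ / (1.34×10⁻⁴ × 0.957) = 25.8 m/s

26 m/s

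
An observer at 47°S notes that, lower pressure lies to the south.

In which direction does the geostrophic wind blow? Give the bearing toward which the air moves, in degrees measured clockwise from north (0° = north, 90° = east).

The pressure-gradient force points toward the south (bearing 180°).
Geostrophic balance: in the Southern Hemisphere the Coriolis force deflects motion to the left, so the geostrophic wind blows 90° to the left of the pressure-gradient force (low pressure on the right).
Rotating 180° by 90° counterclockwise gives 090° — the wind blows toward the east.

090°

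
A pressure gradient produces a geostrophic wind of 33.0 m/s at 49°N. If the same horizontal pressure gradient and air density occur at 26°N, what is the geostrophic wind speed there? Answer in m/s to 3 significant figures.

56.8 m/s

With the same pressure gradient and density, V_g ∝ 1/f ∝ 1/sin φ.
V₂ = V₁ · sin φ₁ / sin φ₂ = 33.0 × sin 49° / sin 26°
V₂ = 33.0 × 0.7547/0.4384 = 56.8 m/s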